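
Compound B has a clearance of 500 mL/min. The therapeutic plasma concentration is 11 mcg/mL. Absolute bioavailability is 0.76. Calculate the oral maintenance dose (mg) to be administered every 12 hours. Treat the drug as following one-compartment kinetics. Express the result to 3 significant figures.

5210 mg

Convert clearance: 500 mL/min × 60 min/h ÷ 1000 mL/L = 30.00 L/h
At steady state, dose per interval replaces the amount cleared in that interval: F·D/τ = CL·Css.
D = CL × Css × τ / F = 30.00 × 11 × 12 / 0.76 = 5211 mg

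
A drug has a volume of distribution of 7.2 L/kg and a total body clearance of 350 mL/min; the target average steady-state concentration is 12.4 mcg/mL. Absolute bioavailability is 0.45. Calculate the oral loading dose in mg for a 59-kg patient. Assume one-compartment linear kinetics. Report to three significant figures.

Total Vd = 7.2 × 59 = 424.8 L
Loading dose depends on Vd (not clearance): it fills the distribution volume.
LD = Vd × C / F = 424.8 × 12.40 / 0.45 = 11710 mg

11700 mg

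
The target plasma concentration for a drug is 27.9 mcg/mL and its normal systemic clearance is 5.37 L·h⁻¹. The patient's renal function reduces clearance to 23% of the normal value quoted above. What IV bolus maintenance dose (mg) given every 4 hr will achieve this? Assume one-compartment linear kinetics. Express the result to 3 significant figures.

138 mg

Patient clearance = 0.23 × 5.370 = 1.235 L/h
D = CL × Css × τ = 1.235 × 27.9 × 4 = 137.8 mg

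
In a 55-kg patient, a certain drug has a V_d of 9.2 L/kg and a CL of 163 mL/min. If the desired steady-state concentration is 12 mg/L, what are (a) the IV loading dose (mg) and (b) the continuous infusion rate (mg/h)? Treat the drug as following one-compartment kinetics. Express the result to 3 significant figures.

(a) 6070 mg; (b) 117 mg/h

Vd = 9.2 L/kg × 55 kg = 506.0 L
LD = Vd · C_target = 506.0 × 12 = 6072 mg
CL = 163 mL/min = 163 × 0.06 = 9.780 L/h
Maintenance infusion rate = CL × Css = 9.780 × 12 = 117.4 mg/h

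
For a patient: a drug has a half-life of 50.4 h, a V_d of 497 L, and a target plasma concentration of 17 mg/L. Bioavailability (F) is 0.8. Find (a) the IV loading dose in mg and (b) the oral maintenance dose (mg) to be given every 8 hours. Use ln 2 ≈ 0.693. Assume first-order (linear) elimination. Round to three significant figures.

(a) 8450 mg; (b) 1160 mg

LD = Vd × C = 497.0 × 17 = 8449 mg
CL = 0.693 × Vd / t½ = 0.693 × 497.0 / 50.4 = 6.834 L/h
D = CL × Css × τ / F = 6.834 × 17 × 8 / 0.8 = 1162 mg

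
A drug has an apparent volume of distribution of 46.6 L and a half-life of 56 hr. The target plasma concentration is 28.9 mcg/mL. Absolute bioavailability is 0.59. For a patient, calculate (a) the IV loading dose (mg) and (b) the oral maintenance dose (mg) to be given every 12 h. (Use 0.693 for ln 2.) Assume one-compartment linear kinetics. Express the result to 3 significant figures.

(a) 1350 mg; (b) 339 mg

LD = Vd × C = 46.60 × 28.9 = 1347 mg
CL = 0.693 × Vd / t½ = 0.693 × 46.60 / 56 = 0.5767 L/h
D = CL × Css × τ / F = 0.5767 × 28.9 × 12 / 0.59 = 339.0 mg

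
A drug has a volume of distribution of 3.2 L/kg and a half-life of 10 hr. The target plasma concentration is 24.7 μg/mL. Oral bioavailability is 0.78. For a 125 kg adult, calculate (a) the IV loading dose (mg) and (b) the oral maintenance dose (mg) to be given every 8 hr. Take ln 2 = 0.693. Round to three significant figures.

(a) 9880 mg; (b) 7020 mg

Total Vd = 3.2 × 125 = 400.0 L
LD = Vd × C = 400.0 × 24.7 = 9880 mg
CL = 0.693 × Vd / t½ = 0.693 × 400.0 / 10 = 27.72 L/h
D = CL × Css × τ / F = 27.72 × 24.7 × 8 / 0.78 = 7022 mg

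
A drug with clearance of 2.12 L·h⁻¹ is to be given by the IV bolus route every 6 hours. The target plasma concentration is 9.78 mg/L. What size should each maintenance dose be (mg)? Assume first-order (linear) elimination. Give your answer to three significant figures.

At steady state, dose per interval replaces the amount cleared in that interval: D/τ = CL·Css.
D = CL × Css × τ = 2.120 × 9.78 × 6 = 124.4 mg

124 mg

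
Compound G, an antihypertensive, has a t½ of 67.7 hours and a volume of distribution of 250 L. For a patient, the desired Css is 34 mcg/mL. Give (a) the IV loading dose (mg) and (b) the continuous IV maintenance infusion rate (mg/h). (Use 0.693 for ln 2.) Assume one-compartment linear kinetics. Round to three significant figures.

(a) 8500 mg; (b) 87.0 mg/h

LD = Vd × C = 250.0 × 34 = 8500 mg
CL = 0.693 × Vd / t½ = 0.693 × 250.0 / 67.7 = 2.559 L/h
Infusion rate = CL × Css = 2.559 × 34 = 87.01 mg/h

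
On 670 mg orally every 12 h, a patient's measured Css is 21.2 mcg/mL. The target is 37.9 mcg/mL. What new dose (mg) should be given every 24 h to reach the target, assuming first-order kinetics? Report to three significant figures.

With linear kinetics, Css is proportional to dose rate (D/τ) at fixed clearance.
D₂ = D₁ × (Css,target / Css,current) × (τ₂/τ₁) = 670 × (37.9/21.2) × (24/12) = 2396 mg

2400 mg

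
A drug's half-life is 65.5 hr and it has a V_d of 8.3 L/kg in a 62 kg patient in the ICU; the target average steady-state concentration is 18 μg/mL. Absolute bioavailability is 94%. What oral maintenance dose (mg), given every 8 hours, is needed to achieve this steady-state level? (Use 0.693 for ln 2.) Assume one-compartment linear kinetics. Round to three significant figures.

834 mg

Total Vd = 8.3 × 62 = 514.6 L
k = 0.693/65.5 = 0.01058 h⁻¹, so CL = k·Vd = 0.01058 × 514.6 = 5.444 L/h
D = CL × Css × τ / F = 5.444 × 18 × 8 / 0.94 = 834.0 mg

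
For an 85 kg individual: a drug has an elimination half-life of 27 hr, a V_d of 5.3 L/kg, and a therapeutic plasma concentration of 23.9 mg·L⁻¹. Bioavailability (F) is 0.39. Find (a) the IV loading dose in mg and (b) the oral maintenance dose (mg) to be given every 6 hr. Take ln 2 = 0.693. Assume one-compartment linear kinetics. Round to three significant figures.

(a) 10800 mg; (b) 4250 mg

Total Vd = 5.3 × 85 = 450.5 L
LD = Vd × C = 450.5 × 23.9 = 10770 mg
CL = 0.693 × Vd / t½ = 0.693 × 450.5 / 27 = 11.56 L/h
D = CL × Css × τ / F = 11.56 × 23.9 × 6 / 0.39 = 4251 mg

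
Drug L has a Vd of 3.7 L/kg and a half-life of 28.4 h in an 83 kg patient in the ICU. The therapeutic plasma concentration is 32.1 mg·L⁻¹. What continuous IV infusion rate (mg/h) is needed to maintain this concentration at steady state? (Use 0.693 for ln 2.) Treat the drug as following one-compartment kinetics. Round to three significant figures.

Total Vd = 3.7 × 83 = 307.1 L
CL = ln 2 · Vd / t½ = 0.693 × 307.1 / 28.4 = 7.494 L/h
Infusion rate = CL × Css = 7.494 × 32.1 = 240.6 mg/h

241 mg/h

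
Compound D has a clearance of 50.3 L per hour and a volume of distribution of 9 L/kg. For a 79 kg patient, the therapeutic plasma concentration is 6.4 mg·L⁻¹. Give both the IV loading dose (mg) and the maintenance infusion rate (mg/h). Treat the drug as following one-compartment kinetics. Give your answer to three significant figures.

(a) 4550 mg; (b) 322 mg/h

Vd(total) = 79 kg × 9 L/kg = 711.0 L
LD = Vd · C_target = 711.0 × 6.4 = 4550 mg
Infusion rate = 50.30 L/h × 6.4 mg/L = 321.9 mg/h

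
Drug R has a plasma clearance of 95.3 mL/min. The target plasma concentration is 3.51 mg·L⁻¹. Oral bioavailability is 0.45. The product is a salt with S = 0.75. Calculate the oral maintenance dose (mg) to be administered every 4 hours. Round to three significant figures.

238 mg

Convert clearance: 95.3 mL/min × 60 min/h ÷ 1000 mL/L = 5.718 L/h
D = CL × Css × τ / F / S = 5.718 × 3.51 × 4 / 0.45 / 0.75 = 237.9 mg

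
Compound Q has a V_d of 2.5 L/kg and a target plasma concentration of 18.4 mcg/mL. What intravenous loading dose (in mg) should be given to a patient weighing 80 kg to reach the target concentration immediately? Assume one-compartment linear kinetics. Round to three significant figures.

Total Vd = 2.5 × 80 = 200.0 L
LD = Vd × C = 200.0 × 18.40 = 3680 mg

3680 mg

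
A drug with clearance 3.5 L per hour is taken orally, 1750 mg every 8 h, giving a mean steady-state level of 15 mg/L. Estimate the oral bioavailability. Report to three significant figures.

F·D/τ = CL·Css at steady state → F = CL·Css·τ / D.
F = 3.5 × 15 × 8 / 1750 = 0.240

0.240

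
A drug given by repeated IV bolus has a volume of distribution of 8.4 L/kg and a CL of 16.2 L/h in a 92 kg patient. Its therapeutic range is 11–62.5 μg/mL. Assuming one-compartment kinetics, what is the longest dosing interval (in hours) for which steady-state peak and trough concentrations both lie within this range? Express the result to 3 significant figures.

Vd = 8.4 L/kg × 92 kg = 772.8 L
k = CL / Vd = 16.20 / 772.8 = 0.02096 h⁻¹
Between IV bolus doses, concentration decays as C = C₀·e^(−kτ), so C_peak/C_trough = e^(kτ).
τ_max = ln(C_peak/C_trough) / k = ln(62.5/11) / 0.02096 = 1.737 / 0.02096 = 82.87 h

82.9 h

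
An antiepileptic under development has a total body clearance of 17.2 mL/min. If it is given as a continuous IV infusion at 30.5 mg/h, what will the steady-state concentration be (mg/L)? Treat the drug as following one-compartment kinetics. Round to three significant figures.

CL = 17.2 mL/min = 17.2 × 0.06 = 1.032 L/h
Css = rate / CL = 30.5 / 1.032 = 29.55 mg/L

29.6 mg/L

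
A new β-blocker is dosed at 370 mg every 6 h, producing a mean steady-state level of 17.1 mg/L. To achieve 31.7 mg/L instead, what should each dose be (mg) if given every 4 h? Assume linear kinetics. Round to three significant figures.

For first-order elimination, Css ∝ F·D/(CL·τ); F and CL are unchanged, so Css ∝ D/τ.
D₂ = D₁ × (Css,target / Css,current) × (τ₂/τ₁) = 370 × (31.7/17.1) × (4/6) = 457.3 mg

457 mg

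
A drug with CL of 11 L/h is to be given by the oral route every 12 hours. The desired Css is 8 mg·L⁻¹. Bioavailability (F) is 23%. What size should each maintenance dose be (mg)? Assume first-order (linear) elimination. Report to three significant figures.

D = CL × Css × τ / F = 11.00 × 8 × 12 / 0.23 = 4591 mg

4590 mg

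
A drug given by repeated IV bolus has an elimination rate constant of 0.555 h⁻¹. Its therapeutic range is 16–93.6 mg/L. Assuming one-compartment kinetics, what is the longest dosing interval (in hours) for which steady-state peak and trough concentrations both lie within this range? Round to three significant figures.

Between IV bolus doses, concentration decays as C = C₀·e^(−kτ), so C_peak/C_trough = e^(kτ).
τ_max = ln(C_peak/C_trough) / k = ln(93.6/16) / 0.5550 = 1.766 / 0.5550 = 3.182 h

3.18 h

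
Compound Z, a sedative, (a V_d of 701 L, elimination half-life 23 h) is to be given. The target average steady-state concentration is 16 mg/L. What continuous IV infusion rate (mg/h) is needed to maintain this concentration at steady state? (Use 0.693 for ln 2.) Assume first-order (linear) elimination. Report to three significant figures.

k = 0.693/23 = 0.03013 h⁻¹, so CL = k·Vd = 0.03013 × 701.0 = 21.12 L/h
Infusion rate = CL × Css = 21.12 × 16 = 337.9 mg/h

338 mg/h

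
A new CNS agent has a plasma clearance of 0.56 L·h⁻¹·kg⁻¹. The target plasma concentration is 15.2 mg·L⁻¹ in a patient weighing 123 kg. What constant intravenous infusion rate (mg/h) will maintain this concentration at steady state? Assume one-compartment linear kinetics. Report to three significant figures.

CL = 0.56 L·h⁻¹·kg⁻¹ × 123 kg = 68.88 L/h
R₀ = 68.88 × 15.2 = 1047 mg/h

1050 mg/h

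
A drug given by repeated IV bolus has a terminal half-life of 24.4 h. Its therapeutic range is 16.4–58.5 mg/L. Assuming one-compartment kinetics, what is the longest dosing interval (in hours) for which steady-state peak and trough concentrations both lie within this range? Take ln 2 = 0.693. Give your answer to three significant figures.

k = 0.693 / t½ = 0.693 / 24.4 = 0.02840 h⁻¹
Between IV bolus doses, concentration decays as C = C₀·e^(−kτ), so C_peak/C_trough = e^(kτ).
τ_max = ln(C_peak/C_trough) / k = ln(58.5/16.4) / 0.02840 = 1.272 / 0.02840 = 44.79 h

44.8 h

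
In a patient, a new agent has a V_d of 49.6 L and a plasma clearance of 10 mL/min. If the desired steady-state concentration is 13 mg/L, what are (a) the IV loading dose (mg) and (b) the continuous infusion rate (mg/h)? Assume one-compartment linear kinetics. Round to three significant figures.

(a) 645 mg; (b) 7.80 mg/h

LD = Vd · C_target = 49.60 × 13 = 644.8 mg
CL = 10 mL/min × 60/1000 = 0.6000 L/h
Maintenance infusion rate = CL × Css = 0.6000 × 13 = 7.800 mg/h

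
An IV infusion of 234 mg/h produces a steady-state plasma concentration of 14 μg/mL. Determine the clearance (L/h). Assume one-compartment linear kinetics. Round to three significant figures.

16.7 L/h

At steady state, infusion rate = CL × Css, so CL = rate / Css.
CL = 234 / 14 = 16.71 L/h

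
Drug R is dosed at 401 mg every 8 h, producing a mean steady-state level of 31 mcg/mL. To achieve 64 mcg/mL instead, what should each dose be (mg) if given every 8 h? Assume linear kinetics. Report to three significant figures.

For first-order elimination, Css ∝ F·D/(CL·τ); F and CL are unchanged, so Css ∝ D/τ.
D₂ = D₁ × (Css,target / Css,current) = 401 × 64/31 = 827.9 mg

828 mg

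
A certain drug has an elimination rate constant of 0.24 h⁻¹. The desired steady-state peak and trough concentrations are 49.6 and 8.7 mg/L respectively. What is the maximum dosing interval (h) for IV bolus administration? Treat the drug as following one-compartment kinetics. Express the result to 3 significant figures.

Between IV bolus doses, concentration decays as C = C₀·e^(−kτ), so C_peak/C_trough = e^(kτ).
τ_max = ln(C_peak/C_trough) / k = ln(49.6/8.7) / 0.2400 = 1.741 / 0.2400 = 7.254 h

7.25 h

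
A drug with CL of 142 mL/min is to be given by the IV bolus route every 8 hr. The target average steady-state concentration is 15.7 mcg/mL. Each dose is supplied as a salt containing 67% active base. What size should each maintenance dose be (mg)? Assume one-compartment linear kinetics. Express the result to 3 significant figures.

Convert clearance: 142 mL/min × 60 min/h ÷ 1000 mL/L = 8.520 L/h
D = CL × Css × τ / S = 8.520 × 15.7 × 8 / 0.67 = 1597 mg

1600 mg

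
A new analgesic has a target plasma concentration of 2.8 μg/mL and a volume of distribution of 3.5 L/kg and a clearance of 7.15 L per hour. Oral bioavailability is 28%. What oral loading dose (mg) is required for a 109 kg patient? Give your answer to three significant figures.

3820 mg

Vd = 3.5 L/kg × 109 kg = 381.5 L
LD = Vd × C / F = 381.5 × 2.800 / 0.28 = 3815 mg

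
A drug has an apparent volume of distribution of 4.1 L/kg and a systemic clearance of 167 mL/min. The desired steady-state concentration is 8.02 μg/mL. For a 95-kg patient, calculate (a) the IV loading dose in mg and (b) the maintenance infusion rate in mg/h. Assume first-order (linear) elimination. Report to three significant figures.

Vd(total) = 95 kg × 4.1 L/kg = 389.5 L
Loading dose = Vd × C = 389.5 × 8.02 = 3124 mg
CL = 167 mL/min × 60/1000 = 10.02 L/h
Infusion rate = 10.02 L/h × 8.02 mg/L = 80.36 mg/h

(a) 3120 mg; (b) 80.4 mg/h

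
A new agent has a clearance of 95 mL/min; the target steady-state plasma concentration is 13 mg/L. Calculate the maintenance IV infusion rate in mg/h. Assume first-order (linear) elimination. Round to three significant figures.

74.1 mg/h

CL = 95 mL/min × 60/1000 = 5.700 L/h
Rate = CL × Css = 5.700 × 13 = 74.10 mg/h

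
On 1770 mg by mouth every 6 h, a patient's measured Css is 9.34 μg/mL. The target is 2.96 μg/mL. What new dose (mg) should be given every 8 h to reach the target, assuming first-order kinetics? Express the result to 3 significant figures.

748 mg

For first-order elimination, Css ∝ F·D/(CL·τ); F and CL are unchanged, so Css ∝ D/τ.
D₂ = D₁ × (Css,target / Css,current) × (τ₂/τ₁) = 1770 × (2.96/9.34) × (8/6) = 747.9 mg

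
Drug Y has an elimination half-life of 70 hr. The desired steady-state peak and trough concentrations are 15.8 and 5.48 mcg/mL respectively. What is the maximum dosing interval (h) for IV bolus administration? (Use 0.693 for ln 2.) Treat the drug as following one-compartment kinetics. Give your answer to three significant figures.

k = 0.693 / t½ = 0.693 / 70 = 0.009900 h⁻¹
Between IV bolus doses, concentration decays as C = C₀·e^(−kτ), so C_peak/C_trough = e^(kτ).
τ_max = ln(C_peak/C_trough) / k = ln(15.8/5.48) / 0.009900 = 1.059 / 0.009900 = 107.0 h

107 h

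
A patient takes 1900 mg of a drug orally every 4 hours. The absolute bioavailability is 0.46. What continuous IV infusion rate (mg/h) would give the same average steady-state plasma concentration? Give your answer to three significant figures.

219 mg/h

Equivalent systemic input: infusion rate = F·D/τ.
Rate = 0.46 × 1900 / 4 = 218.5 mg/h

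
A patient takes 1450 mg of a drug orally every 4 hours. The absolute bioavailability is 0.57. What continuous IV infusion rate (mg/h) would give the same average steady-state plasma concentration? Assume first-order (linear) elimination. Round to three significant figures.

207 mg/h

Equivalent systemic input: infusion rate = F·D/τ.
Rate = 0.57 × 1450 / 4 = 206.6 mg/h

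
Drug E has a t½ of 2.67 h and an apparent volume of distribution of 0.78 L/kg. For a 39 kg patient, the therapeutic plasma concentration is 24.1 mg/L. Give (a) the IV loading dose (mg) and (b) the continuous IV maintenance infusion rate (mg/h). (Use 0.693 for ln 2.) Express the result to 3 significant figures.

Vd = 0.78 L/kg × 39 kg = 30.42 L
LD = Vd × C = 30.42 × 24.1 = 733.1 mg
CL = 0.693 × Vd / t½ = 0.693 × 30.42 / 2.67 = 7.896 L/h
Infusion rate = CL × Css = 7.896 × 24.1 = 190.3 mg/h

(a) 733 mg; (b) 190 mg/h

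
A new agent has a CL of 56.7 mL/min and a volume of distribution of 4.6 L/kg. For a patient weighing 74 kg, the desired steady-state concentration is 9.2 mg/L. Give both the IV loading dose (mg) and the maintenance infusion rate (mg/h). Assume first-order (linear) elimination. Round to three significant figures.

Vd = 4.6 L/kg × 74 kg = 340.4 L
Loading dose = Vd × C = 340.4 × 9.2 = 3132 mg
CL = 56.7 mL/min × 60/1000 = 3.402 L/h
Infusion rate = 3.402 L/h × 9.2 mg/L = 31.30 mg/h

(a) 3130 mg; (b) 31.3 mg/h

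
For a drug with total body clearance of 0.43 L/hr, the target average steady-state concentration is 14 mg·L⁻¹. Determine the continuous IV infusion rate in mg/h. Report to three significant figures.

6.02 mg/h

At steady state, infusion rate equals elimination rate: rate in = CL × Css.
Rate = CL × Css = 0.4300 × 14 = 6.020 mg/h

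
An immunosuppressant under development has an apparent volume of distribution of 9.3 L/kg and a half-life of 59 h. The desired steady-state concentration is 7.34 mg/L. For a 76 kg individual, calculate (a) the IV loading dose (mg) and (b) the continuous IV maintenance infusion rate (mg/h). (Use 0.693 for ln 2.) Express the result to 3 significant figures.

(a) 5190 mg; (b) 60.9 mg/h

Total Vd = 9.3 × 76 = 706.8 L
LD = Vd × C = 706.8 × 7.34 = 5188 mg
CL = 0.693 × Vd / t½ = 0.693 × 706.8 / 59 = 8.302 L/h
Infusion rate = CL × Css = 8.302 × 7.34 = 60.94 mg/h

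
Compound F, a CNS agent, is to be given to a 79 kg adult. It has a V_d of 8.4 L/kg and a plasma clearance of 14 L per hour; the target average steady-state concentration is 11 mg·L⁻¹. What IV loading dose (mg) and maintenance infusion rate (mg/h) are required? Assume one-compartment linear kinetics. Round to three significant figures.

Vd(total) = 79 kg × 8.4 L/kg = 663.6 L
LD = Vd · C_target = 663.6 × 11 = 7300 mg
Maintenance infusion rate = CL × Css = 14.00 × 11 = 154.0 mg/h

(a) 7300 mg; (b) 154 mg/h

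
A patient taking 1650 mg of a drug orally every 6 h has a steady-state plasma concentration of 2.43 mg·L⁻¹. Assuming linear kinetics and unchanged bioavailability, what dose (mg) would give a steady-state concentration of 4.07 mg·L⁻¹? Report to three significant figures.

2760 mg

For first-order elimination, Css ∝ F·D/(CL·τ); F and CL are unchanged, so Css ∝ D/τ.
D₂ = D₁ × (Css,target / Css,current) = 1650 × 4.07/2.43 = 2764 mg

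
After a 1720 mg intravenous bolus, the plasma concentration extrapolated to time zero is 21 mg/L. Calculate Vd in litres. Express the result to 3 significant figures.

Immediately after an IV bolus, C₀ = Dose / Vd, so Vd = Dose / C₀.
Vd = 1720 / 21 = 81.90 L

81.9 L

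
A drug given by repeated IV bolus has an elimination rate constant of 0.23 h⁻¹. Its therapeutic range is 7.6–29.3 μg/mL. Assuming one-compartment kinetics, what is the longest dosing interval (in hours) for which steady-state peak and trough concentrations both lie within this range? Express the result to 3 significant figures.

Between IV bolus doses, concentration decays as C = C₀·e^(−kτ), so C_peak/C_trough = e^(kτ).
τ_max = ln(C_peak/C_trough) / k = ln(29.3/7.6) / 0.2300 = 1.349 / 0.2300 = 5.865 h

5.87 h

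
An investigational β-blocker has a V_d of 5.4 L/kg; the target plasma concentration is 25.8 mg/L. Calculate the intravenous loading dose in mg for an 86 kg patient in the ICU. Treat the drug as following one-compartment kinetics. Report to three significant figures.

Total Vd = 5.4 × 86 = 464.4 L
The loading dose fills Vd to the target concentration.
LD = Vd × C = 464.4 × 25.80 = 11980 mg

12000 mg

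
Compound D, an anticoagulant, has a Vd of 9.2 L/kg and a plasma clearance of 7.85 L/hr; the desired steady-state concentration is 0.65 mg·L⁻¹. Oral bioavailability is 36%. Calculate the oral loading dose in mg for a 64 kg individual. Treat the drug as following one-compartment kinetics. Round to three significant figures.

Vd(total) = 64 kg × 9.2 L/kg = 588.8 L
LD = Vd × C / F = 588.8 × 0.6500 / 0.36 = 1063 mg

1060 mg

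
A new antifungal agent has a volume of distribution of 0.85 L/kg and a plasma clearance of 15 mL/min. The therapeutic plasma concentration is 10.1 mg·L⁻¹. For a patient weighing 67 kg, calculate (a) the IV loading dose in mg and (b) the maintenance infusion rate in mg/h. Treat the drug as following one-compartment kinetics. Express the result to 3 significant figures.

(a) 575 mg; (b) 9.09 mg/h

Vd = 0.85 L/kg × 67 kg = 56.95 L
Loading dose = Vd × C = 56.95 × 10.1 = 575.2 mg
CL = 15 mL/min = 15 × 0.06 = 0.9000 L/h
Maintenance: replace elimination → rate = CL × Css = 0.9000 × 10.1 = 9.090 mg/h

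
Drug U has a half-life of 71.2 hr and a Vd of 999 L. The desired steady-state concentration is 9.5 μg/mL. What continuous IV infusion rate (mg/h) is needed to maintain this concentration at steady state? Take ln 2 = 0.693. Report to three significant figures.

CL = ln 2 · Vd / t½ = 0.693 × 999.0 / 71.2 = 9.723 L/h
Infusion rate = CL × Css = 9.723 × 9.5 = 92.37 mg/h

92.4 mg/h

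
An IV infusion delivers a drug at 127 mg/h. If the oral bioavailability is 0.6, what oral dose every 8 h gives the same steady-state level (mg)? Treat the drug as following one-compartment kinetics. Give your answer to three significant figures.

1690 mg

To maintain the same Css, the systemic dosing rate must be unchanged: F·D/τ = infusion rate.
D = rate × τ / F = 127 × 8 / 0.6 = 1693 mg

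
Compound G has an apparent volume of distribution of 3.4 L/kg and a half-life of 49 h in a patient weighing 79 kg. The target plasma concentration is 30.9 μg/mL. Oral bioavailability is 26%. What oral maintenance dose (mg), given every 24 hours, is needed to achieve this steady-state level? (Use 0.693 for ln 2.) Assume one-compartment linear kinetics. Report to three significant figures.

10800 mg

Vd = 3.4 L/kg × 79 kg = 268.6 L
CL = ln 2 · Vd / t½ = 0.693 × 268.6 / 49 = 3.799 L/h
D = CL × Css × τ / F = 3.799 × 30.9 × 24 / 0.26 = 10840 mg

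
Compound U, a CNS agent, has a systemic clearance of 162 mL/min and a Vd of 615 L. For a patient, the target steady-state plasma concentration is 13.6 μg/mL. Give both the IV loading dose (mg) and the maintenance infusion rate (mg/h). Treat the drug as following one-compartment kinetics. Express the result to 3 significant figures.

(a) 8360 mg; (b) 132 mg/h

LD = Vd · C_target = 615.0 × 13.6 = 8364 mg
CL = 162 mL/min = 162 × 0.06 = 9.720 L/h
Maintenance: replace elimination → rate = CL × Css = 9.720 × 13.6 = 132.2 mg/h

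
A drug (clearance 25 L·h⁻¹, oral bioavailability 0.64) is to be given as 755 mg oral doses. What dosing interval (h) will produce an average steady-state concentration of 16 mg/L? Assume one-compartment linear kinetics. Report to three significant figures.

1.21 h

F·D/τ = CL·Css → τ = F·D / (CL·Css).
τ = 0.64 × 755 / (25 × 16) = 1.208 h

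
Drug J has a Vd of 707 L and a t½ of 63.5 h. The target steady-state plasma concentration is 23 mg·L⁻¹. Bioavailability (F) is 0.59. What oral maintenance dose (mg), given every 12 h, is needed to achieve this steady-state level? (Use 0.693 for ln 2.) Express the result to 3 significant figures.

3610 mg

CL = 0.693 × Vd / t½ = 0.693 × 707.0 / 63.5 = 7.716 L/h
D = CL × Css × τ / F = 7.716 × 23 × 12 / 0.59 = 3610 mg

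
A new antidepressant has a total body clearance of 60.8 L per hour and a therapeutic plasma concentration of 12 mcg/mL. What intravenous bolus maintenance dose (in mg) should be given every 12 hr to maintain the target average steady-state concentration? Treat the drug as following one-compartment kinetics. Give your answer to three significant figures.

8760 mg

D = CL × Css × τ = 60.80 × 12 × 12 = 8755 mg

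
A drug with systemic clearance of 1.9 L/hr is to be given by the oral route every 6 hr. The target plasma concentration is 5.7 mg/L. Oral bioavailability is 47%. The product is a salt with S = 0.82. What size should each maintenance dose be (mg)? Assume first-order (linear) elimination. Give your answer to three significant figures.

169 mg

D = CL × Css × τ / F / S = 1.900 × 5.7 × 6 / 0.47 / 0.82 = 168.6 mg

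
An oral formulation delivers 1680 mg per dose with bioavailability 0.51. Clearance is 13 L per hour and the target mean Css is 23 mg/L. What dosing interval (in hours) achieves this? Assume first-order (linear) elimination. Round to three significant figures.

2.87 h

F·D/τ = CL·Css → τ = F·D / (CL·Css).
τ = 0.51 × 1680 / (13 × 23) = 2.866 h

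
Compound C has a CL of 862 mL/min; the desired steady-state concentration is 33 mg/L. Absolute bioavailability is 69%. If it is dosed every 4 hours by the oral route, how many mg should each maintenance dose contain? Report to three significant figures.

9890 mg

CL = 862 mL/min × 60/1000 = 51.72 L/h
At steady state, dose per interval replaces the amount cleared in that interval: F·D/τ = CL·Css.
D = CL × Css × τ / F = 51.72 × 33 × 4 / 0.69 = 9894 mg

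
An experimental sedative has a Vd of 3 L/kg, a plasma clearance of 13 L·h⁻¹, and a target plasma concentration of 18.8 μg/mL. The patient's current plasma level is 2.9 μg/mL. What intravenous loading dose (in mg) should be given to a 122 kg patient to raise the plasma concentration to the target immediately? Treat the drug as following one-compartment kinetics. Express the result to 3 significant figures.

5820 mg

Vd(total) = 122 kg × 3 L/kg = 366.0 L
Concentration deficit ΔC = 18.8 − 2.9 = 15.90 mg/L
LD = Vd × ΔC = 366.0 × 15.90 = 5819 mg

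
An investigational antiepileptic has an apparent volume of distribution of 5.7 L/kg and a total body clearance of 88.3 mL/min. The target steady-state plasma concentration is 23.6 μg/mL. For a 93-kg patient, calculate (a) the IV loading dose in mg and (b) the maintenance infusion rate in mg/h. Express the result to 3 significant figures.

(a) 12500 mg; (b) 125 mg/h

Vd(total) = 93 kg × 5.7 L/kg = 530.1 L
Loading dose = Vd × C = 530.1 × 23.6 = 12510 mg
Convert clearance: 88.3 mL/min × 60 min/h ÷ 1000 mL/L = 5.298 L/h
Maintenance: replace elimination → rate = CL × Css = 5.298 × 23.6 = 125.0 mg/h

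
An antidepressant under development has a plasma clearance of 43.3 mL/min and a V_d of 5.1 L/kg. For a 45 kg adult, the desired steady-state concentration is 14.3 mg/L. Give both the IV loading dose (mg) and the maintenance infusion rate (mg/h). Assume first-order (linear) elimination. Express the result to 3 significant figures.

(a) 3280 mg; (b) 37.2 mg/h

Total Vd = 5.1 × 45 = 229.5 L
Loading dose = Vd × C = 229.5 × 14.3 = 3282 mg
CL = 43.3 mL/min = 43.3 × 0.06 = 2.598 L/h
Maintenance: replace elimination → rate = CL × Css = 2.598 × 14.3 = 37.15 mg/h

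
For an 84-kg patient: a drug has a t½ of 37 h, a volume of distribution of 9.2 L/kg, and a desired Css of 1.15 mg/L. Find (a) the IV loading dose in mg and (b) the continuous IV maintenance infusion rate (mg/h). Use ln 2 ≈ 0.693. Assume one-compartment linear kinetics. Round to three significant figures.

(a) 889 mg; (b) 16.6 mg/h

Total Vd = 9.2 × 84 = 772.8 L
LD = Vd × C = 772.8 × 1.15 = 888.7 mg
CL = 0.693 × Vd / t½ = 0.693 × 772.8 / 37 = 14.47 L/h
Infusion rate = CL × Css = 14.47 × 1.15 = 16.64 mg/h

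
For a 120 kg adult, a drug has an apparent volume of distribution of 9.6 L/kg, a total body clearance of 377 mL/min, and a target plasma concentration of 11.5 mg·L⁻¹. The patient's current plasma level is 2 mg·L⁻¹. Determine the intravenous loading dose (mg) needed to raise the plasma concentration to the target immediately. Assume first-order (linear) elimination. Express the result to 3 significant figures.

Total Vd = 9.6 × 120 = 1152 L
The loading dose fills Vd to the target concentration; clearance is irrelevant here.
Concentration deficit ΔC = 11.5 − 2 = 9.500 mg/L
LD = Vd × ΔC = 1152 × 9.500 = 10940 mg

10900 mg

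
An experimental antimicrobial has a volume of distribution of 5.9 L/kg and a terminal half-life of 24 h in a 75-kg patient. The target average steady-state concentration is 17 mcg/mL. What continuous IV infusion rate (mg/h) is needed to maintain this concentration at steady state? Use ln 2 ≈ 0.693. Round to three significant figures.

217 mg/h

Vd(total) = 75 kg × 5.9 L/kg = 442.5 L
CL = 0.693 × Vd / t½ = 0.693 × 442.5 / 24 = 12.78 L/h
Infusion rate = CL × Css = 12.78 × 17 = 217.3 mg/h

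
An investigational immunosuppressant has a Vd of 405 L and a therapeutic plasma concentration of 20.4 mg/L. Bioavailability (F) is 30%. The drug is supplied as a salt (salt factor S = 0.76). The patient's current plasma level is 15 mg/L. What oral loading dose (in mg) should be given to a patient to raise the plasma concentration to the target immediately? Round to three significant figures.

The loading dose fills Vd to the target concentration.
Concentration deficit ΔC = 20.4 − 15 = 5.400 mg/L
LD = Vd × ΔC / F / S = 405.0 × 5.400 / 0.3 / 0.76 = 9592 mg

9590 mg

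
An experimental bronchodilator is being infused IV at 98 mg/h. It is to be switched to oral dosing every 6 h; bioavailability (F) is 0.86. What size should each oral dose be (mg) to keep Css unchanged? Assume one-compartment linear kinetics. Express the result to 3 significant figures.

To maintain the same Css, the systemic dosing rate must be unchanged: F·D/τ = infusion rate.
D = rate × τ / F = 98 × 6 / 0.86 = 683.7 mg

684 mg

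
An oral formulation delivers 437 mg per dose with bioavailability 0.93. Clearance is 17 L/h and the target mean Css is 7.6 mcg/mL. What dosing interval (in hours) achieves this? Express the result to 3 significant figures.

F·D/τ = CL·Css → τ = F·D / (CL·Css).
τ = 0.93 × 437 / (17 × 7.6) = 3.146 h

3.15 h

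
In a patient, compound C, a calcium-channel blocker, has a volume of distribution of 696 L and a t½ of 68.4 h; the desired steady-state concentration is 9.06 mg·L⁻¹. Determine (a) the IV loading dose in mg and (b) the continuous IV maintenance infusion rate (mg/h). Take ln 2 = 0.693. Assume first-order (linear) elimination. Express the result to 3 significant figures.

(a) 6310 mg; (b) 63.9 mg/h

LD = Vd × C = 696.0 × 9.06 = 6306 mg
CL = 0.693 × Vd / t½ = 0.693 × 696.0 / 68.4 = 7.052 L/h
Infusion rate = CL × Css = 7.052 × 9.06 = 63.89 mg/h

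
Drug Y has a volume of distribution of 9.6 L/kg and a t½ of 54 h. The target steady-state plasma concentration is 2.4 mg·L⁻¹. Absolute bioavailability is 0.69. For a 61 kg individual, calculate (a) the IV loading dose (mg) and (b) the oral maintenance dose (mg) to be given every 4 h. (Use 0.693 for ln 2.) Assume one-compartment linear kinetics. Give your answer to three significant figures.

(a) 1410 mg; (b) 105 mg

Total Vd = 9.6 × 61 = 585.6 L
LD = Vd × C = 585.6 × 2.4 = 1405 mg
CL = 0.693 × Vd / t½ = 0.693 × 585.6 / 54 = 7.515 L/h
D = CL × Css × τ / F = 7.515 × 2.4 × 4 / 0.69 = 104.6 mg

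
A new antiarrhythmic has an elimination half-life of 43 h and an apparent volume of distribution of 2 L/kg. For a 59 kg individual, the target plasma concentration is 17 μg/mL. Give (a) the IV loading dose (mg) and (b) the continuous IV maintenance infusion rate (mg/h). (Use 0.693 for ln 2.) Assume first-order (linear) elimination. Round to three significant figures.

(a) 2010 mg; (b) 32.3 mg/h

Vd(total) = 59 kg × 2 L/kg = 118.0 L
LD = Vd × C = 118.0 × 17 = 2006 mg
CL = 0.693 × Vd / t½ = 0.693 × 118.0 / 43 = 1.902 L/h
Infusion rate = CL × Css = 1.902 × 17 = 32.33 mg/h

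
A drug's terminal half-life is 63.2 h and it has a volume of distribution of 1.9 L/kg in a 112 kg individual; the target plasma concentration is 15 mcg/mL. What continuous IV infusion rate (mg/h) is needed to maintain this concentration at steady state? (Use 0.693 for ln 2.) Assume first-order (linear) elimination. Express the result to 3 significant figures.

35.0 mg/h

Vd(total) = 112 kg × 1.9 L/kg = 212.8 L
k = 0.693/63.2 = 0.01097 h⁻¹, so CL = k·Vd = 0.01097 × 212.8 = 2.334 L/h
Infusion rate = CL × Css = 2.334 × 15 = 35.01 mg/h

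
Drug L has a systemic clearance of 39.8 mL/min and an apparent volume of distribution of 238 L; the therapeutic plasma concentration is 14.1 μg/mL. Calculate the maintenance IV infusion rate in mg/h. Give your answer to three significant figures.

33.7 mg/h

CL = 39.8 mL/min = 39.8 × 0.06 = 2.388 L/h
At steady state, infusion rate equals elimination rate: rate in = CL × Css.
Infusion rate = CL · Css = 2.388 L/h × 14.1 mg/L = 33.67 mg/h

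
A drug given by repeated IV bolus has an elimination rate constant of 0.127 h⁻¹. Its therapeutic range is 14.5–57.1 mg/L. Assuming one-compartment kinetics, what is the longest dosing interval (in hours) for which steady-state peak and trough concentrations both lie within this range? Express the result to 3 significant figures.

10.8 h

Between IV bolus doses, concentration decays as C = C₀·e^(−kτ), so C_peak/C_trough = e^(kτ).
τ_max = ln(C_peak/C_trough) / k = ln(57.1/14.5) / 0.1270 = 1.371 / 0.1270 = 10.80 h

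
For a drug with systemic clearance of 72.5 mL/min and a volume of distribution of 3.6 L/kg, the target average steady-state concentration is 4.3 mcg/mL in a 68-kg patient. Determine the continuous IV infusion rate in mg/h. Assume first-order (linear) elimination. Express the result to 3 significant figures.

18.7 mg/h

CL = 72.5 mL/min = 72.5 × 0.06 = 4.350 L/h
Maintenance depends on clearance, not Vd — rate in must match rate out.
R₀ = 4.350 × 4.3 = 18.71 mg/h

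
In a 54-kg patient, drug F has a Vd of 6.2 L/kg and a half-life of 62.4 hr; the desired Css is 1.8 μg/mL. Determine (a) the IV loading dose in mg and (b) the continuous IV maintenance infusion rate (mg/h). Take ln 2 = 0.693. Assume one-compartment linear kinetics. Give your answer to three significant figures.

(a) 603 mg; (b) 6.69 mg/h

Vd(total) = 54 kg × 6.2 L/kg = 334.8 L
LD = Vd × C = 334.8 × 1.8 = 602.6 mg
CL = 0.693 × Vd / t½ = 0.693 × 334.8 / 62.4 = 3.718 L/h
Infusion rate = CL × Css = 3.718 × 1.8 = 6.692 mg/h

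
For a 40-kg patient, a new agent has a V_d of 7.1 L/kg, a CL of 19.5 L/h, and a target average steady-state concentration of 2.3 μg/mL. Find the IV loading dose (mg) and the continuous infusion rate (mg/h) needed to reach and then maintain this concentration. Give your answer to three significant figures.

(a) 653 mg; (b) 44.9 mg/h

Vd(total) = 40 kg × 7.1 L/kg = 284.0 L
LD = Vd · C_target = 284.0 × 2.3 = 653.2 mg
Infusion rate = 19.50 L/h × 2.3 mg/L = 44.85 mg/h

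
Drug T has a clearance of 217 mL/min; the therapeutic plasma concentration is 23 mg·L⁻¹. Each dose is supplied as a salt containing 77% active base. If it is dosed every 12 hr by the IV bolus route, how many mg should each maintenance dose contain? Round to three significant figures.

4670 mg

CL = 217 mL/min = 217 × 0.06 = 13.02 L/h
D = CL × Css × τ / S = 13.02 × 23 × 12 / 0.77 = 4667 mg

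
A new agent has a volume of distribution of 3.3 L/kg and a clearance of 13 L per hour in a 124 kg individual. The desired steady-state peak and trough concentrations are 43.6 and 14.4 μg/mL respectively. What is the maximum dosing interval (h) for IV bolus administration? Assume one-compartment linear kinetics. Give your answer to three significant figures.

34.9 h

Vd = 3.3 L/kg × 124 kg = 409.2 L
k = CL / Vd = 13.00 / 409.2 = 0.03177 h⁻¹
Between IV bolus doses, concentration decays as C = C₀·e^(−kτ), so C_peak/C_trough = e^(kτ).
τ_max = ln(C_peak/C_trough) / k = ln(43.6/14.4) / 0.03177 = 1.108 / 0.03177 = 34.88 h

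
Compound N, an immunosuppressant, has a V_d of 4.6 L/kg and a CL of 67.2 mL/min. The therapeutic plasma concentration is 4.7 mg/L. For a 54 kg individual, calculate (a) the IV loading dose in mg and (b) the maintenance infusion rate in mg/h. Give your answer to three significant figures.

Total Vd = 4.6 × 54 = 248.4 L
Loading dose = Vd × C = 248.4 × 4.7 = 1167 mg
CL = 67.2 mL/min × 60/1000 = 4.032 L/h
Maintenance infusion rate = CL × Css = 4.032 × 4.7 = 18.95 mg/h

(a) 1170 mg; (b) 19.0 mg/h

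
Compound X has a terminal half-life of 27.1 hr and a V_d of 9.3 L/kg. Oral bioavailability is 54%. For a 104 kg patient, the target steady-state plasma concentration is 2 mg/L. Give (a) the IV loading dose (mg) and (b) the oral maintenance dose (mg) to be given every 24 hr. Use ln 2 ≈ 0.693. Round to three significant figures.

(a) 1930 mg; (b) 2200 mg

Total Vd = 9.3 × 104 = 967.2 L
LD = Vd × C = 967.2 × 2 = 1934 mg
CL = 0.693 × Vd / t½ = 0.693 × 967.2 / 27.1 = 24.73 L/h
D = CL × Css × τ / F = 24.73 × 2 × 24 / 0.54 = 2198 mg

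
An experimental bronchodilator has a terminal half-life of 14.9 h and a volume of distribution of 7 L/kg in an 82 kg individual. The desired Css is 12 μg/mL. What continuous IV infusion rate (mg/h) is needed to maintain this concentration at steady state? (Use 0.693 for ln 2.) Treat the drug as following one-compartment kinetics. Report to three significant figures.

Vd = 7 L/kg × 82 kg = 574.0 L
CL = ln 2 · Vd / t½ = 0.693 × 574.0 / 14.9 = 26.70 L/h
Infusion rate = CL × Css = 26.70 × 12 = 320.4 mg/h

320 mg/h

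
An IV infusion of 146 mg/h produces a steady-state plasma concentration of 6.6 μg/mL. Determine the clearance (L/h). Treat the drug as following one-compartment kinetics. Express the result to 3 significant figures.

At steady state, infusion rate = CL × Css, so CL = rate / Css.
CL = 146 / 6.6 = 22.12 L/h

22.1 L/h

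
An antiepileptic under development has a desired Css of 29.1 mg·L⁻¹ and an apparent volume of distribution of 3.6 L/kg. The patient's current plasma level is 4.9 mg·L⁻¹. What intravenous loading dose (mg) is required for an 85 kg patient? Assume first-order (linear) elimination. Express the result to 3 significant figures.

Vd = 3.6 L/kg × 85 kg = 306.0 L
The loading dose fills Vd to the target concentration.
Concentration deficit ΔC = 29.1 − 4.9 = 24.20 mg/L
LD = Vd × ΔC = 306.0 × 24.20 = 7405 mg

7410 mg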